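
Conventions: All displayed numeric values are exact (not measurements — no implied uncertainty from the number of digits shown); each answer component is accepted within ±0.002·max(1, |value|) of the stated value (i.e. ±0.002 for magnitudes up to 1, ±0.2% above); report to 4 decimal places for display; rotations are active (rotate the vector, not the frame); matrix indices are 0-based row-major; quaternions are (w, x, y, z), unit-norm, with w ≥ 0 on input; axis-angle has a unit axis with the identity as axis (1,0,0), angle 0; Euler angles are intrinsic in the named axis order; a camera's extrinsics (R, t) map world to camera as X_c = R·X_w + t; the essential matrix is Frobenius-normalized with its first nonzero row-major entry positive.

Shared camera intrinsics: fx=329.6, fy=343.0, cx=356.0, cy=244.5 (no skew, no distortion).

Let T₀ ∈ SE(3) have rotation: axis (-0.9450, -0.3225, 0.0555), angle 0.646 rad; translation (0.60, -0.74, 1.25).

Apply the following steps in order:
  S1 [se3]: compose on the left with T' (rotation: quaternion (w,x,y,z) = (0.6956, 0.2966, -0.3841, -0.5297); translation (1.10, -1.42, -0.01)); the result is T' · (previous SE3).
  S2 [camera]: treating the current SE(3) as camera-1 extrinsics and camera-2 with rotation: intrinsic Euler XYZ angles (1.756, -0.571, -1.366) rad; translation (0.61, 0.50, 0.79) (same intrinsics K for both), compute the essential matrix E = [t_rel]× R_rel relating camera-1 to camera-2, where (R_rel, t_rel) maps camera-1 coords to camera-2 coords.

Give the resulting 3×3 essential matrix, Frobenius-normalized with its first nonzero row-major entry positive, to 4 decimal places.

matrix = [0.0961 0.2325 0.6510; 0.6631 -0.2265 -0.0004; 0.0752 -0.0694 -0.1073]

after S1 (compose_se3): R=[0.0331 0.9070 -0.4198; -0.9201 0.1916 0.3415; 0.3902 0.3749 0.8409], t=(-0.2513, -2.2005, 0.1768)
after S2 (essential): [0.0961 0.2325 0.6510; 0.6631 -0.2265 -0.0004; 0.0752 -0.0694 -0.1073]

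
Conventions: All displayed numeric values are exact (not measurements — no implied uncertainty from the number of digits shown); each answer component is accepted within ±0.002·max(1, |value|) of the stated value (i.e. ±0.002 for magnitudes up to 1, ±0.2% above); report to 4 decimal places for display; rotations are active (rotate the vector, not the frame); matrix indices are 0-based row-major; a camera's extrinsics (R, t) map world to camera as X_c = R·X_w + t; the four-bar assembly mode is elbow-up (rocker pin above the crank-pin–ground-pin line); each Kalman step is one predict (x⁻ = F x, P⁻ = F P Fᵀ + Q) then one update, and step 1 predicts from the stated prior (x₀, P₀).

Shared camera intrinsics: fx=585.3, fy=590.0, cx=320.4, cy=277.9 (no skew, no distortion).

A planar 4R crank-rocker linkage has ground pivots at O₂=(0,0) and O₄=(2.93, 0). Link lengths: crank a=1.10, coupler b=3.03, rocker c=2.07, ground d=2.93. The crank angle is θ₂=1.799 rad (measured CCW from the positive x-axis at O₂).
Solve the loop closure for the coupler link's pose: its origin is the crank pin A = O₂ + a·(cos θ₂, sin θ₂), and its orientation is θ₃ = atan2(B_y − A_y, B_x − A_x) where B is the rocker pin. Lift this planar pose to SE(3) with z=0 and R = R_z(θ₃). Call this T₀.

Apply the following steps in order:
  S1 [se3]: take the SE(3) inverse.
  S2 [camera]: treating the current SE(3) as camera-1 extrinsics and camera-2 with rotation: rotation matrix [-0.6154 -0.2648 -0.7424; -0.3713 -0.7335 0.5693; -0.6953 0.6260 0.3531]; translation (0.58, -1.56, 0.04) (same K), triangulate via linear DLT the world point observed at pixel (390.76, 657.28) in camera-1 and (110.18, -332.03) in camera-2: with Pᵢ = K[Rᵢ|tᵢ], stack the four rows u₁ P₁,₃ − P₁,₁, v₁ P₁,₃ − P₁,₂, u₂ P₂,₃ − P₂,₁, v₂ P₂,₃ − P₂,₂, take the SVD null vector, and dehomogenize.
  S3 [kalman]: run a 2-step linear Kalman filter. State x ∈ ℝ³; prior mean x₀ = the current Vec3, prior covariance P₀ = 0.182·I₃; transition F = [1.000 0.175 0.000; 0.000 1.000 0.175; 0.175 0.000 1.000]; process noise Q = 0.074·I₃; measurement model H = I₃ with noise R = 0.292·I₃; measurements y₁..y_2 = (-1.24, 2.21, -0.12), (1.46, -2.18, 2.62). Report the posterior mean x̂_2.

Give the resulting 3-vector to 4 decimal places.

source (fourbar_fk): coupler pose = R=[0.9468 -0.3218 0.0000; 0.3218 0.9468 0.0000; 0.0000 0.0000 1.0000], t=(-0.2489, 1.0715, 0.0000)
after S1 (invert_se3): R=[0.9468 0.3218 0.0000; -0.3218 0.9468 0.0000; 0.0000 0.0000 1.0000], t=(-0.1092, -1.0946, 0.0000)
after S2 (triangulate): (-0.3762, 1.9568, 1.3673)
after S3 (kf_track): (0.3799, 0.5063, 1.2922)

result = (0.3799, 0.5063, 1.2922)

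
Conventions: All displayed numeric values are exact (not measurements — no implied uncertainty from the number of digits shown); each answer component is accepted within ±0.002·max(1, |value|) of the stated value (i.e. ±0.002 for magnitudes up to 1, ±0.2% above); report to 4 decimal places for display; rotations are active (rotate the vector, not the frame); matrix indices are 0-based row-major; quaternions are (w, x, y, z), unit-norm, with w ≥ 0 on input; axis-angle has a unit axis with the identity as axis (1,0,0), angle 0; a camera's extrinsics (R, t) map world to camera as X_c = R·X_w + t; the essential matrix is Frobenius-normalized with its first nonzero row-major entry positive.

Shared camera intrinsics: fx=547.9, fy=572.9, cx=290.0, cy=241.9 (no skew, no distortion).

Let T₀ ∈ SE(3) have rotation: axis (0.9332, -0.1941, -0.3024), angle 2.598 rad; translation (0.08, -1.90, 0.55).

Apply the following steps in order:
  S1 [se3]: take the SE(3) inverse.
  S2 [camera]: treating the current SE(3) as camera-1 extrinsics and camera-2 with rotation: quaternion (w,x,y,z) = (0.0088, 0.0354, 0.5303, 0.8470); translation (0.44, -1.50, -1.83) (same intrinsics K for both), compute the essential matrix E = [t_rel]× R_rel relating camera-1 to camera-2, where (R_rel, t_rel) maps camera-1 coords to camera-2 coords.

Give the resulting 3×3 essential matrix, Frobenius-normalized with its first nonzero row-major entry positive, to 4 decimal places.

after S1 (invert_se3): R=[0.7604 -0.4926 -0.4233; -0.1797 -0.7859 0.5916; -0.6241 -0.3738 -0.6861], t=(-0.7639, -1.8043, -0.2828)
after S2 (essential): [0.0661 -0.6243 0.3164; -0.6054 0.1075 0.3473; 0.0386 -0.0729 0.0161]

matrix = [0.0661 -0.6243 0.3164; -0.6054 0.1075 0.3473; 0.0386 -0.0729 0.0161]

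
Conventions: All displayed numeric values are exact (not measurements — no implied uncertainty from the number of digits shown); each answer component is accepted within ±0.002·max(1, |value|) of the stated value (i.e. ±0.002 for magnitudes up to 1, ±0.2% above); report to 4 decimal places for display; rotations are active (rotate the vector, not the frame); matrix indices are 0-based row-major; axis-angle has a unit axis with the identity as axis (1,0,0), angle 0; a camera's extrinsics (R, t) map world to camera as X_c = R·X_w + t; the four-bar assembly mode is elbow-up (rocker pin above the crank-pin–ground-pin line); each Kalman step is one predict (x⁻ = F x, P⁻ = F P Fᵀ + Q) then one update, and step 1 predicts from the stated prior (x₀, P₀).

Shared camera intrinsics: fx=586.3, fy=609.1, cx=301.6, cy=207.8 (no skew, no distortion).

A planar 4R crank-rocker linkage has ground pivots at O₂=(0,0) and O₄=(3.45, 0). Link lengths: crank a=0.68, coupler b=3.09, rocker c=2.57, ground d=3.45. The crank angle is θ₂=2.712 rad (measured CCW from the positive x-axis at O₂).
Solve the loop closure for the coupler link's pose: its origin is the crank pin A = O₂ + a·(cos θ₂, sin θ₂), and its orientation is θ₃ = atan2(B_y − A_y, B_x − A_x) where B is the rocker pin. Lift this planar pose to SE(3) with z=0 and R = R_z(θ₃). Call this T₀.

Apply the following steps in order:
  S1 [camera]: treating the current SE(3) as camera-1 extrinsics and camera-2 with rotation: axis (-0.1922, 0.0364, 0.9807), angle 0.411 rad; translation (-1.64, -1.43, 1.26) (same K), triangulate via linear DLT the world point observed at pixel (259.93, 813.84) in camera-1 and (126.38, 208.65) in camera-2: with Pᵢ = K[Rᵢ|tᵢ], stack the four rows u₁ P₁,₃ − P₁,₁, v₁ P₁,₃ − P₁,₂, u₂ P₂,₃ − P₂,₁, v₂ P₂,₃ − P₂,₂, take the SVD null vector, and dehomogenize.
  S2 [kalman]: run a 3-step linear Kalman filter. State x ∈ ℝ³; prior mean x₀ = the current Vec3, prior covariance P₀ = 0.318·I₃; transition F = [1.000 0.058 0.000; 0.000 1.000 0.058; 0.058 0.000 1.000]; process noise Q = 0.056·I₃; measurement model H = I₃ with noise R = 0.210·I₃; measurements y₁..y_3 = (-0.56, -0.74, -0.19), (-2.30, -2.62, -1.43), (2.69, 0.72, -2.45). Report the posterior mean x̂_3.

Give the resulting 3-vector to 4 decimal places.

result = (0.4596, -0.4692, -1.2819)

source (fourbar_fk): coupler pose = R=[0.8185 -0.5745 0.0000; 0.5745 0.8185 0.0000; 0.0000 0.0000 1.0000], t=(-0.6182, 0.2832, 0.0000)
after S1 (triangulate): (1.2295, 0.8893, 1.7261)
after S2 (kf_track): (0.4596, -0.4692, -1.2819)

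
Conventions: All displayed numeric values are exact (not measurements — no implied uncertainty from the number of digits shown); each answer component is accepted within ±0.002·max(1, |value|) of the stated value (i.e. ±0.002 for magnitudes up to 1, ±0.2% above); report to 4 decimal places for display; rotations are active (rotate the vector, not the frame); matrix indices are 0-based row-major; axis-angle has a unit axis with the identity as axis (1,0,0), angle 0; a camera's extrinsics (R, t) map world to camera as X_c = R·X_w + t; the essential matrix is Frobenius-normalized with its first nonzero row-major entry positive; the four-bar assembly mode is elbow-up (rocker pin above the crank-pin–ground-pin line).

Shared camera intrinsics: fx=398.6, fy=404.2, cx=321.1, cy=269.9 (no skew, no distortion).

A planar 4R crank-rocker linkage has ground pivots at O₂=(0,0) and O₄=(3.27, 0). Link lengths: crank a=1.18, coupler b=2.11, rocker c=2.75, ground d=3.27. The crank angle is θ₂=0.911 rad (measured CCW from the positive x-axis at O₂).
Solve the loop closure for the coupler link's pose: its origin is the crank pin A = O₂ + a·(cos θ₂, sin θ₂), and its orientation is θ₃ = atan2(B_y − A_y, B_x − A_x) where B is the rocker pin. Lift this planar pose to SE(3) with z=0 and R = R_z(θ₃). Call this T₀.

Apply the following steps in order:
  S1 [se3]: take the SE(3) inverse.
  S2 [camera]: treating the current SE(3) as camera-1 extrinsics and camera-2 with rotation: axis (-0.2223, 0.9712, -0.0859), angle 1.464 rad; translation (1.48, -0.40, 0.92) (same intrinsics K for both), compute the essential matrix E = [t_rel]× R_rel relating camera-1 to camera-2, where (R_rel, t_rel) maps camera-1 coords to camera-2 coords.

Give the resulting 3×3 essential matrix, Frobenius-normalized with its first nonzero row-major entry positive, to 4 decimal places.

matrix = [0.1028 -0.0837 -0.0178; -0.5921 0.3498 0.0977; -0.3590 -0.6082 0.0283]

source (fourbar_fk): coupler pose = R=[0.6675 -0.7446 0.0000; 0.7446 0.6675 0.0000; 0.0000 0.0000 1.0000], t=(0.7233, 0.9323, 0.0000)
after S1 (invert_se3): R=[0.6675 0.7446 0.0000; -0.7446 0.6675 -0.0000; 0.0000 0.0000 1.0000], t=(-1.1770, -0.0838, 0.0000)
after S2 (essential): [0.1028 -0.0837 -0.0178; -0.5921 0.3498 0.0977; -0.3590 -0.6082 0.0283]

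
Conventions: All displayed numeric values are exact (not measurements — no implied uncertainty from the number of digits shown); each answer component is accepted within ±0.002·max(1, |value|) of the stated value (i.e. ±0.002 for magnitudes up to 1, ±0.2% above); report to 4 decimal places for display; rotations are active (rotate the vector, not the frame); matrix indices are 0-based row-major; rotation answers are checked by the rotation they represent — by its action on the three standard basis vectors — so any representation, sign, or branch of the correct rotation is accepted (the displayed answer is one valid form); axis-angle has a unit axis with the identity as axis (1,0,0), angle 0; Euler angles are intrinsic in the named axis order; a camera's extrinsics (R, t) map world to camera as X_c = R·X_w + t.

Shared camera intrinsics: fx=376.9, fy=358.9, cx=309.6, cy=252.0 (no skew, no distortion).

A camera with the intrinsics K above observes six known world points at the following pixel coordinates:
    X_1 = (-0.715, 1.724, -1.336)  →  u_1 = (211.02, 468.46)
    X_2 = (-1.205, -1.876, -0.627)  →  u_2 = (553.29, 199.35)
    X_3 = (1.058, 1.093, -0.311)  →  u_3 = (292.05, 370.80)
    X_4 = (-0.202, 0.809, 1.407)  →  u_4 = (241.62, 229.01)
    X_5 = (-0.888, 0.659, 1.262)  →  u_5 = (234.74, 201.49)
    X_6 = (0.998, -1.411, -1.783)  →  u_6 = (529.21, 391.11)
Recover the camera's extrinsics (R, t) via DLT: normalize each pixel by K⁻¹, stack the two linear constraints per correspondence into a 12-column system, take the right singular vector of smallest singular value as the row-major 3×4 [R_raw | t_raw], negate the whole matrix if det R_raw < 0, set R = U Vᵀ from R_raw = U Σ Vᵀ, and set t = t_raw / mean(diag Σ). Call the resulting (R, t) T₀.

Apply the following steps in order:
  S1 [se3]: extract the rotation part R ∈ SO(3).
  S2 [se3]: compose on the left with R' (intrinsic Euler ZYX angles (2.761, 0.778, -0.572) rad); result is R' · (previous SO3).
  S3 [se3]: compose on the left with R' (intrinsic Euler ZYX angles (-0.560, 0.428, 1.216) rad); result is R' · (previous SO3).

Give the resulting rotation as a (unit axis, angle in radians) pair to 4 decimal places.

rotation (axis_angle) = ((-0.1152, -0.3492, 0.9299), 3.0414)

source (pnp_recover): camera pose = R=[0.2220 -0.8995 -0.3764; 0.4949 0.4366 -0.7513; 0.8401 -0.0195 0.5420], t=(0.3900, 0.4800, 4.4799)
after S1 (rot_of_se3): [0.2220 -0.8995 -0.3764; 0.4949 0.4366 -0.7513; 0.8401 -0.0195 0.5420]
after S2 (compose_so3): [-0.7561 0.6271 -0.1874; -0.6355 -0.6349 0.4394; 0.1566 0.4513 0.8785]
after S3 (compose_so3): [-0.9685 -0.0128 -0.2487; 0.1733 -0.7518 -0.6362; -0.1789 -0.6593 0.7303]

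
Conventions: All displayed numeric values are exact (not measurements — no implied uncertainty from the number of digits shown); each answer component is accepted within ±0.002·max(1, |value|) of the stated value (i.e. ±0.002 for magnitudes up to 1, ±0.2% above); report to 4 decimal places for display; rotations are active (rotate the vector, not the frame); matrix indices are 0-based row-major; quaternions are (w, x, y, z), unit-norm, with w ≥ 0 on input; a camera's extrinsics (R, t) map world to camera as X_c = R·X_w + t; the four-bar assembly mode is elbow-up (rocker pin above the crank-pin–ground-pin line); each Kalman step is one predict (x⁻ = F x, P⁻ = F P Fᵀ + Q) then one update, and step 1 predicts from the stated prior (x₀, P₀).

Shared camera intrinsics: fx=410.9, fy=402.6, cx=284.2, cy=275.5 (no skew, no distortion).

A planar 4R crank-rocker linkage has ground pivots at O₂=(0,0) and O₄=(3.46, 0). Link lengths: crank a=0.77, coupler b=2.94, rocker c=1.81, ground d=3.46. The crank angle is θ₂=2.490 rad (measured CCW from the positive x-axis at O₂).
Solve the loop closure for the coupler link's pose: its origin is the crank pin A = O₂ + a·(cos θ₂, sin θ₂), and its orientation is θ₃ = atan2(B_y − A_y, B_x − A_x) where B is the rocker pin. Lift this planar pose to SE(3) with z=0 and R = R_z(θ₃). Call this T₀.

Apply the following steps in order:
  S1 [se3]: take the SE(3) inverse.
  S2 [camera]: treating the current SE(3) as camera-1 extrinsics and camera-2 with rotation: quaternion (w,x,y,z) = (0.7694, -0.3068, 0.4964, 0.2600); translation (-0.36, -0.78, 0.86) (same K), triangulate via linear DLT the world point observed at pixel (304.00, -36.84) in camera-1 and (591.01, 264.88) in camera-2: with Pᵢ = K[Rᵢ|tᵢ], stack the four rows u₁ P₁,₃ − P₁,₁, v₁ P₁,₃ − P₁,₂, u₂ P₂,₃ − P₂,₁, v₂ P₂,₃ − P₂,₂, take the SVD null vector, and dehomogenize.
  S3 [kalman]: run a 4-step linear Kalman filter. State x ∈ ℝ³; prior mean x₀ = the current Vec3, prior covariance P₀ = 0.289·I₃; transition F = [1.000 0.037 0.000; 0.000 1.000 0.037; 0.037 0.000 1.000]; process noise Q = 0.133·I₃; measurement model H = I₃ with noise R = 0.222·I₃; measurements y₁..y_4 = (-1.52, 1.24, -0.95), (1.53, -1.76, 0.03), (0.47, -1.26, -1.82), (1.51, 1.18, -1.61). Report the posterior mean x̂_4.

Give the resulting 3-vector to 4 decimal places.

result = (0.9823, 0.1329, -1.2844)

source (fourbar_fk): coupler pose = R=[0.9585 -0.2850 0.0000; 0.2850 0.9585 0.0000; 0.0000 0.0000 1.0000], t=(-0.6122, 0.4670, 0.0000)
after S1 (invert_se3): R=[0.9585 0.2850 0.0000; -0.2850 0.9585 0.0000; 0.0000 0.0000 1.0000], t=(0.4537, -0.6221, 0.0000)
after S2 (triangulate): (-0.1257, -0.8614, 1.8200)
after S3 (kf_track): (0.9823, 0.1329, -1.2844)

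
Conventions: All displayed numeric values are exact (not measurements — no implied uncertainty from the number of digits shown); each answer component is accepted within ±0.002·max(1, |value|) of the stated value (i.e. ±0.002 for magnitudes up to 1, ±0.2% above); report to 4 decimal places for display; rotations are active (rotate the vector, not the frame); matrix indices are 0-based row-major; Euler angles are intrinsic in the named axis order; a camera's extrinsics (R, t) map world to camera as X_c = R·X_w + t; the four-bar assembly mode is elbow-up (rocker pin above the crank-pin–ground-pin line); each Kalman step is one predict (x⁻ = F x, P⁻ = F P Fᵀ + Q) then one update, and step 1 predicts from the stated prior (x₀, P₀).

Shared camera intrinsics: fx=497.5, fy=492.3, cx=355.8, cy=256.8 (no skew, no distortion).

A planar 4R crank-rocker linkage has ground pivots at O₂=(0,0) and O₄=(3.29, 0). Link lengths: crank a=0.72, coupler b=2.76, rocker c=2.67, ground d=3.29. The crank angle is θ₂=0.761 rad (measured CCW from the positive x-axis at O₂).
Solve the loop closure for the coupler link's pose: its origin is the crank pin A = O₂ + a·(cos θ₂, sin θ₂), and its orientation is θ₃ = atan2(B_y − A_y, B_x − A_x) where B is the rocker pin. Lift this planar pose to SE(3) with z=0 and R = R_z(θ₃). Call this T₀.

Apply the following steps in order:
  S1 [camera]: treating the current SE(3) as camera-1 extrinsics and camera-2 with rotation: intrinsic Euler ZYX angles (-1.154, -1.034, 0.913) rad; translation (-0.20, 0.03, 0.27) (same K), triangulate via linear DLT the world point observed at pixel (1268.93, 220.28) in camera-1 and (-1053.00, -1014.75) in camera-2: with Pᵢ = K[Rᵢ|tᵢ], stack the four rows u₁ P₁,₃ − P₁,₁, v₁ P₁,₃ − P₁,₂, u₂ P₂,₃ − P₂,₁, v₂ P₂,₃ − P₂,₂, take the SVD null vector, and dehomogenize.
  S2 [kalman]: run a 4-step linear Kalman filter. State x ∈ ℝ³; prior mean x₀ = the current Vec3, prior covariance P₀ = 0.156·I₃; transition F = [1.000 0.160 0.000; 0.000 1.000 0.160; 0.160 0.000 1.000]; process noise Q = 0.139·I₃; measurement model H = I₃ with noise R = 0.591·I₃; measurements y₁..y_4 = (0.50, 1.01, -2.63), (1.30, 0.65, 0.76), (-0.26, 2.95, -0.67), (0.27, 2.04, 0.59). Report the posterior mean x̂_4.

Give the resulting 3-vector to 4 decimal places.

source (fourbar_fk): coupler pose = R=[0.6810 -0.7323 0.0000; 0.7323 0.6810 0.0000; 0.0000 0.0000 1.0000], t=(0.5214, 0.4965, 0.0000)
after S1 (triangulate): (0.6472, -1.5495, 1.1424)
after S2 (kf_track): (0.5014, 1.4212, 0.3676)

result = (0.5014, 1.4212, 0.3676)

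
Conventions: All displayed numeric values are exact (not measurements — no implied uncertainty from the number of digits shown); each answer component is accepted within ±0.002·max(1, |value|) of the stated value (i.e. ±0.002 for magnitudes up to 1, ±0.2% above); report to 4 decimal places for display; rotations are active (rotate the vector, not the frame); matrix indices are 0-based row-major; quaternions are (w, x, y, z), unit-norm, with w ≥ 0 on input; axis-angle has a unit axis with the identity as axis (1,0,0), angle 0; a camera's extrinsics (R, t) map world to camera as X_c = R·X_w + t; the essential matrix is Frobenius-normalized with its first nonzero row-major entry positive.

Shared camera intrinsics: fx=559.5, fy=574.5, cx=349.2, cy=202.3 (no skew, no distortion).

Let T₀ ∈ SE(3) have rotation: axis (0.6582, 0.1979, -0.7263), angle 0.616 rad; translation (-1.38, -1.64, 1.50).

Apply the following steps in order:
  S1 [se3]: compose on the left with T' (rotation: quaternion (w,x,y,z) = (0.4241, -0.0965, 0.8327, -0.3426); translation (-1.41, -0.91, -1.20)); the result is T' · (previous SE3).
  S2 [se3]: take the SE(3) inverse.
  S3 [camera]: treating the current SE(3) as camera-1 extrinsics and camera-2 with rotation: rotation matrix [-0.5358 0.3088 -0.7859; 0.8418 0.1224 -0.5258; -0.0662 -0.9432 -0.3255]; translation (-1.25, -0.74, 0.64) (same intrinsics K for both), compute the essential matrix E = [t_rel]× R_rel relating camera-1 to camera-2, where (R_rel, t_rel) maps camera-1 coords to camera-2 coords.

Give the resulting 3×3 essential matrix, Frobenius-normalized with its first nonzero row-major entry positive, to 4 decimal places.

matrix = [0.2101 -0.3417 -0.3743; 0.5244 0.4454 0.0660; 0.3260 -0.1627 -0.2976]

after S1 (compose_se3): R=[-0.7645 0.1046 0.6361; -0.6009 0.2416 -0.7619; -0.2334 -0.9647 -0.1219], t=(0.3935, -2.2447, 0.1453)
after S2 (invert_se3): R=[-0.7645 -0.6009 -0.2334; 0.1046 0.2416 -0.9647; 0.6361 -0.7619 -0.1219], t=(-1.0142, 0.6414, -1.9429)
after S3 (essential): [0.2101 -0.3417 -0.3743; 0.5244 0.4454 0.0660; 0.3260 -0.1627 -0.2976]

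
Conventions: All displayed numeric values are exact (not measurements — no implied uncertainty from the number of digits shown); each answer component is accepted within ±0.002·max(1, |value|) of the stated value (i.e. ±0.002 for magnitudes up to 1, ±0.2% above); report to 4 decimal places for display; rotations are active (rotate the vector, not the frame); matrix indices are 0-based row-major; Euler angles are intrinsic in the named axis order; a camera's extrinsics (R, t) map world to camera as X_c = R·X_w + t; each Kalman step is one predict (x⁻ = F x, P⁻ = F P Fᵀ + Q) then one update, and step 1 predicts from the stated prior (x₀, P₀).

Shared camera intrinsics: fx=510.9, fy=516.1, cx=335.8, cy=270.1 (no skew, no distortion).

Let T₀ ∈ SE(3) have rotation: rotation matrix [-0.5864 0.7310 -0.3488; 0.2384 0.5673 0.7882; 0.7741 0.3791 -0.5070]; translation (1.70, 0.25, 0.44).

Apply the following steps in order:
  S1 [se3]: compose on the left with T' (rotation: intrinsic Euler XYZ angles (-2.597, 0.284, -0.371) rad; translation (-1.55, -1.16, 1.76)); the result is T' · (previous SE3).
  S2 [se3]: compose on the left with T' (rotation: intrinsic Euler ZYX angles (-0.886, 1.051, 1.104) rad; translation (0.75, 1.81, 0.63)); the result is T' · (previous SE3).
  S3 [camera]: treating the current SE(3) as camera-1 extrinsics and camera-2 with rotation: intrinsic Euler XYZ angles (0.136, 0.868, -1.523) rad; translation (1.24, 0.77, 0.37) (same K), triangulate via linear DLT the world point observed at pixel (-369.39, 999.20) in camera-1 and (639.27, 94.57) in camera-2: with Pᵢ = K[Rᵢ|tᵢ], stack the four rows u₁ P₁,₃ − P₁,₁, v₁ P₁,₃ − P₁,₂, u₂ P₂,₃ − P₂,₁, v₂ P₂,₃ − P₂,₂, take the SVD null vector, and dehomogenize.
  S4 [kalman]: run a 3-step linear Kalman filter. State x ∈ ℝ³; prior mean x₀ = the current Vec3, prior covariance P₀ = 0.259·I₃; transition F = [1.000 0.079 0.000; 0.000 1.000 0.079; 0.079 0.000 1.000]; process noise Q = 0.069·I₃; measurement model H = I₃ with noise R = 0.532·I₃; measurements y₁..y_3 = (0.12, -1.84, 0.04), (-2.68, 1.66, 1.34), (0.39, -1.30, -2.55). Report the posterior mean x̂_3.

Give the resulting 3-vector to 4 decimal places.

after S1 (compose_se3): R=[-0.2248 0.9577 -0.1798; 0.0799 -0.1658 -0.9829; -0.9711 -0.2353 -0.0392], t=(0.1812, -0.8564, 1.9988)
after S2 (compose_se3): R=[0.4282 0.2664 -0.8635; 0.9036 -0.1120 0.4135; 0.0134 -0.9573 -0.2887], t=(-0.8002, 0.2770, 0.5397)
after S3 (triangulate): (1.2648, -1.7428, 1.8607)
after S4 (kf_track): (-0.3206, -0.8025, 0.0379)

result = (-0.3206, -0.8025, 0.0379)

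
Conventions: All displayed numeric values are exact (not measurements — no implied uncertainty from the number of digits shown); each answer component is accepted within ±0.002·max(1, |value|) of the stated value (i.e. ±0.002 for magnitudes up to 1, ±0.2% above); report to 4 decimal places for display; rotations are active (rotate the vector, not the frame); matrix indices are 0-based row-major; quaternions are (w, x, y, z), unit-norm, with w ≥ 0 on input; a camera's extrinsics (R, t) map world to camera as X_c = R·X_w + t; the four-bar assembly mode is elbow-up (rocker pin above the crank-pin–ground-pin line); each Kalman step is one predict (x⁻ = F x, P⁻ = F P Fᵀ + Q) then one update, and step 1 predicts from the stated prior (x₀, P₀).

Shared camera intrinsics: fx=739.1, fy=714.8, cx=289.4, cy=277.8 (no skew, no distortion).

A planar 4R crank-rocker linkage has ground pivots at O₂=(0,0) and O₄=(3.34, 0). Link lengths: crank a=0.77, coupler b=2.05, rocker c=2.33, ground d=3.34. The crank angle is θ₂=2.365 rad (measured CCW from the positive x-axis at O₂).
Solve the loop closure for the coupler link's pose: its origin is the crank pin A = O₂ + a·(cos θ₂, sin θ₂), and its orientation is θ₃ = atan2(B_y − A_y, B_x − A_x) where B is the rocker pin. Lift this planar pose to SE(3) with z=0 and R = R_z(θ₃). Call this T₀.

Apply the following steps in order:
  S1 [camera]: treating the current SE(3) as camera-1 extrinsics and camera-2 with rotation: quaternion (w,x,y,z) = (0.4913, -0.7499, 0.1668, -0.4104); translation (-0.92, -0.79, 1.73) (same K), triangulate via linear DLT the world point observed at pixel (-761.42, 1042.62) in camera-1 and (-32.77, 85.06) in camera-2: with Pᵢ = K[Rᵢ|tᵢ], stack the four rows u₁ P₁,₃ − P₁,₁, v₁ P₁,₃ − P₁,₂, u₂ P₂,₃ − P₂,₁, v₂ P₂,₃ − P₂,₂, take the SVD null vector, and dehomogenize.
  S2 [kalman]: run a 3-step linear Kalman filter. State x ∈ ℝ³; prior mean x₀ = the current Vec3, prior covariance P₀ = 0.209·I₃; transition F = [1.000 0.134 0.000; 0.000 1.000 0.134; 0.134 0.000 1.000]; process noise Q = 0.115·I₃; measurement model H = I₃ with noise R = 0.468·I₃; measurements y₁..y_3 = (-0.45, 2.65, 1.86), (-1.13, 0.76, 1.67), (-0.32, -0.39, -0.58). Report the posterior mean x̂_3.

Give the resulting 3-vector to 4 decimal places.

source (fourbar_fk): coupler pose = R=[0.9380 -0.3465 0.0000; 0.3465 0.9380 0.0000; 0.0000 0.0000 1.0000], t=(-0.5492, 0.5397, 0.0000)
after S1 (triangulate): (-0.2682, 0.2303, 0.6194)
after S2 (kf_track): (-0.4390, 0.6022, 0.4627)

result = (-0.4390, 0.6022, 0.4627)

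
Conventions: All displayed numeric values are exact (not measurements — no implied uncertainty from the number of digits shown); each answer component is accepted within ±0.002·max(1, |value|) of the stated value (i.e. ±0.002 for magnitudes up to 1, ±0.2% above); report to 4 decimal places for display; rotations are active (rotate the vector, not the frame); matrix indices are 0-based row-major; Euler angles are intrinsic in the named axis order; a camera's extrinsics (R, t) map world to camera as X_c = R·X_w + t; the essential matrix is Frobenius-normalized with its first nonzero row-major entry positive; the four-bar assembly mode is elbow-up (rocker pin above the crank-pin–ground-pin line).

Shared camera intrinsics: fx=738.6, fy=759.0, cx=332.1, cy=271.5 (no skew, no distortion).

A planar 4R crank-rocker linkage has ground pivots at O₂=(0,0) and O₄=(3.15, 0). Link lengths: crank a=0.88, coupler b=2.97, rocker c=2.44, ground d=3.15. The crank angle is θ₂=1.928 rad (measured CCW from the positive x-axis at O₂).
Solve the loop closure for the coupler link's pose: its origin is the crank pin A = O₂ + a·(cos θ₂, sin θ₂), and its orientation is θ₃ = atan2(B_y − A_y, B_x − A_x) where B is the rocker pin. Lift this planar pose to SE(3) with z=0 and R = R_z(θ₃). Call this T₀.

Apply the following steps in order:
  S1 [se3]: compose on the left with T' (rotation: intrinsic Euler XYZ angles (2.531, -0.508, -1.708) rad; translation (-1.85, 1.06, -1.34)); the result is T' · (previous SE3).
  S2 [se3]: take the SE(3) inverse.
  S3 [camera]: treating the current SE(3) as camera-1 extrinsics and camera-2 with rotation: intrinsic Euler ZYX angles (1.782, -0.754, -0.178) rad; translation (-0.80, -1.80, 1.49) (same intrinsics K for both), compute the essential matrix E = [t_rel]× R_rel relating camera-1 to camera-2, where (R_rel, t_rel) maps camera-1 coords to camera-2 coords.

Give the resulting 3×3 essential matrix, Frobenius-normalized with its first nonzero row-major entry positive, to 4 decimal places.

source (fourbar_fk): coupler pose = R=[0.8717 -0.4901 0.0000; 0.4901 0.8717 0.0000; 0.0000 0.0000 1.0000], t=(-0.3077, 0.8245, 0.0000)
after S1 (compose_se3): R=[0.3200 0.8130 -0.4864; 0.6602 -0.5596 -0.5009; -0.6795 -0.1608 -0.7158], t=(-1.0997, 0.6631, -1.5722)
after S2 (invert_se3): R=[0.3200 0.6602 -0.6795; 0.8130 -0.5596 -0.1608; -0.4864 -0.5009 -0.7158], t=(-1.1542, 1.0123, -1.3281)
after S3 (essential): [0.2962 -0.1534 0.4523; -0.0395 0.1487 -0.4334; -0.6408 -0.0849 0.2341]

matrix = [0.2962 -0.1534 0.4523; -0.0395 0.1487 -0.4334; -0.6408 -0.0849 0.2341]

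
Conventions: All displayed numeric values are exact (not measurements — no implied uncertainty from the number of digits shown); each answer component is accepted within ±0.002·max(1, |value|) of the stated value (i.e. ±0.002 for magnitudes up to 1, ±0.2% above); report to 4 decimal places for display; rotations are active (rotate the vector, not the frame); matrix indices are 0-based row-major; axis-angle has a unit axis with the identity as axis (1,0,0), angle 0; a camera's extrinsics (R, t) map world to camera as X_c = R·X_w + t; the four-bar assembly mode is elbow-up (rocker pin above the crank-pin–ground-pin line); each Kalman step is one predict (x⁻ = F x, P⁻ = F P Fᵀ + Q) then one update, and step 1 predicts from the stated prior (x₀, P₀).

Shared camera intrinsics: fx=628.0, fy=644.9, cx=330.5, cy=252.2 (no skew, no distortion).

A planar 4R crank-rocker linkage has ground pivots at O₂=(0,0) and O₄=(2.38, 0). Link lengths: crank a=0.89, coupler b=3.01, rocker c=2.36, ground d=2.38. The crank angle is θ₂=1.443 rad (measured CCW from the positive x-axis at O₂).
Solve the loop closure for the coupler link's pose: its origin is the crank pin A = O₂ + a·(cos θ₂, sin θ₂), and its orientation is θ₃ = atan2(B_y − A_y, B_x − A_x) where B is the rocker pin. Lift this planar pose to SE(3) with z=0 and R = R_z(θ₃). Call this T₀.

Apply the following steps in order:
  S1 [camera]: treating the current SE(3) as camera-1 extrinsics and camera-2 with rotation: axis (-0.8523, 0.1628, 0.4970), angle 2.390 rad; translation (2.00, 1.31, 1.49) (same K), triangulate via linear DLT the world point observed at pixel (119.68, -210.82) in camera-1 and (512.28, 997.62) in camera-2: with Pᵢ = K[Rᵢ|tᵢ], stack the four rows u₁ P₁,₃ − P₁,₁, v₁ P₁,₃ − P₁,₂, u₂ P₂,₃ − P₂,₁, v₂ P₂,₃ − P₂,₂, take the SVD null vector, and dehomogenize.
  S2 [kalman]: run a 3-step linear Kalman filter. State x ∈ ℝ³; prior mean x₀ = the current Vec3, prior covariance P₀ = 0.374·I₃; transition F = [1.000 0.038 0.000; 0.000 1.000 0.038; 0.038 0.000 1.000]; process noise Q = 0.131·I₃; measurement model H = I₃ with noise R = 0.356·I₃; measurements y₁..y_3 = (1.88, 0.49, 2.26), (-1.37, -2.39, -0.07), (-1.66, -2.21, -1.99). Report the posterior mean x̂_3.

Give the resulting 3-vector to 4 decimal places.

source (fourbar_fk): coupler pose = R=[0.8767 -0.4810 0.0000; 0.4810 0.8767 0.0000; 0.0000 0.0000 1.0000], t=(0.1134, 0.8827, 0.0000)
after S1 (triangulate): (-1.6916, -1.5737, 1.8254)
after S2 (kf_track): (-1.0949, -1.7373, -0.3982)

result = (-1.0949, -1.7373, -0.3982)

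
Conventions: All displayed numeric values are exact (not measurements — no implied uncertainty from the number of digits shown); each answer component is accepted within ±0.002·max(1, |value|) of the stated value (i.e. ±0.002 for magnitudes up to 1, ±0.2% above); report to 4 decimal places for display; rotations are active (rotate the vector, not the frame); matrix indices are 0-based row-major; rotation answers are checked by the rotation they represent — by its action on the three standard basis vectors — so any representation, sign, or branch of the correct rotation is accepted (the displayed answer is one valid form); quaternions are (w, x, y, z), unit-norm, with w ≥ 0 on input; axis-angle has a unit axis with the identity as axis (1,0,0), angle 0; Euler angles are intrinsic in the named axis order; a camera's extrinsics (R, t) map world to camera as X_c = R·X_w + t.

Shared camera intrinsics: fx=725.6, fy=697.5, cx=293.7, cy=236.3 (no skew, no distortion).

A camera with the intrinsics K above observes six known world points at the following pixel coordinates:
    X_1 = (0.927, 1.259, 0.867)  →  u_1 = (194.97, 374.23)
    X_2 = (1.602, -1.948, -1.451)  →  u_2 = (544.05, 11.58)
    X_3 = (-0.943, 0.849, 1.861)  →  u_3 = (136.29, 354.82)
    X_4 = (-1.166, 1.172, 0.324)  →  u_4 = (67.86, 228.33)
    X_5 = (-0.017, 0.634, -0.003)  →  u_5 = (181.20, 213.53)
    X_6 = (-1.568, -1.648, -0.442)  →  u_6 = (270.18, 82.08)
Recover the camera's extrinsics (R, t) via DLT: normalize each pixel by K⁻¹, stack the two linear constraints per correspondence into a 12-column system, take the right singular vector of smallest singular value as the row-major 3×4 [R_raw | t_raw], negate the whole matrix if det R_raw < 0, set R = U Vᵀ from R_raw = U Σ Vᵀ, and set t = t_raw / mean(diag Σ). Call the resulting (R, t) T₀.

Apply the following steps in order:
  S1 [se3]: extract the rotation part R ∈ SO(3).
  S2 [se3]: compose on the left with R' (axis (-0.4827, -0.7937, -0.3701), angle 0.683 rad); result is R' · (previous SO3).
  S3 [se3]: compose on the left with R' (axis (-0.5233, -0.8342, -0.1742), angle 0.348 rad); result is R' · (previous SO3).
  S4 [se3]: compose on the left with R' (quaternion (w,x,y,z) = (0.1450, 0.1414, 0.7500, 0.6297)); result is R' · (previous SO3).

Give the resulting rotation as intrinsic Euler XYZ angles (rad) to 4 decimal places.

rotation (euler_xyz) = (-0.2637, -0.0977, 2.6951)

source (pnp_recover): camera pose = R=[0.6573 -0.7516 0.0554; 0.3041 0.3318 0.8930; -0.6895 -0.5701 0.4467], t=(-0.4500, -0.4000, 6.3999)
after S1 (rot_of_se3): [0.6573 -0.7516 0.0554; 0.3041 0.3318 0.8930; -0.6895 -0.5701 0.4467]
after S2 (compose_so3): [0.9592 -0.2535 0.1253; -0.0736 0.2040 0.9762; -0.2730 -0.9456 0.1770]
after S3 (compose_so3): [0.9873 0.0388 0.1540; -0.1553 0.0317 0.9874; 0.0335 -0.9987 0.0373]
after S4 (compose_so3): [-0.8977 -0.4298 -0.0975; 0.3940 -0.8818 0.2594; -0.1975 0.1944 0.9608]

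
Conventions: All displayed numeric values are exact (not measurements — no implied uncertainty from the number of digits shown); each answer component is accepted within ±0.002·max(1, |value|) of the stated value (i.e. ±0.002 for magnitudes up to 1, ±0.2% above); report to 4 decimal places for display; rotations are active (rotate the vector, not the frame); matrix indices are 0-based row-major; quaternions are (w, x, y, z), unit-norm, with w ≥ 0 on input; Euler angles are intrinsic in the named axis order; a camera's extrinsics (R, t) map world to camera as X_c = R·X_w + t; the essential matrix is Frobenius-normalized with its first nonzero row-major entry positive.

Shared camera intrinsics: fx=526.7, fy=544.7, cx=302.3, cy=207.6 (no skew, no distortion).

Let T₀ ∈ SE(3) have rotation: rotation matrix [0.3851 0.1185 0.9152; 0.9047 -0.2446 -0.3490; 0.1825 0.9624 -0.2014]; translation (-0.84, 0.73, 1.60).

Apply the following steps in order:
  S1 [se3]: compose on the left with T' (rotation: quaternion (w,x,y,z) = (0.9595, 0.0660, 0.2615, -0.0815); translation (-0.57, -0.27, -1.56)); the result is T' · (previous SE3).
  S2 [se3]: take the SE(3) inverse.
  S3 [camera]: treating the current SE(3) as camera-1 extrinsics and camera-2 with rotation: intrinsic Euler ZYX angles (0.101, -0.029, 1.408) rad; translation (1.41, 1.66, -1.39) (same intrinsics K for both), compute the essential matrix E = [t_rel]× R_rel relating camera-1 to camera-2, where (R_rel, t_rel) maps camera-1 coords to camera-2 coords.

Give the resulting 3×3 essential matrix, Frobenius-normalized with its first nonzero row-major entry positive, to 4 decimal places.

matrix = [0.4453 -0.4069 0.0049; -0.5085 -0.1267 -0.0244; -0.2059 -0.5638 -0.0262]

after S1 (compose_se3): R=[0.5896 0.5266 0.6124; 0.8069 -0.4166 -0.4188; 0.0346 0.7411 -0.6705], t=(-0.3589, 0.2755, 0.2991)
after S2 (invert_se3): R=[0.5896 0.8069 0.0346; 0.5266 -0.4166 0.7411; 0.6124 -0.4188 -0.6705], t=(-0.0210, 0.0821, 0.5357)
after S3 (essential): [0.4453 -0.4069 0.0049; -0.5085 -0.1267 -0.0244; -0.2059 -0.5638 -0.0262]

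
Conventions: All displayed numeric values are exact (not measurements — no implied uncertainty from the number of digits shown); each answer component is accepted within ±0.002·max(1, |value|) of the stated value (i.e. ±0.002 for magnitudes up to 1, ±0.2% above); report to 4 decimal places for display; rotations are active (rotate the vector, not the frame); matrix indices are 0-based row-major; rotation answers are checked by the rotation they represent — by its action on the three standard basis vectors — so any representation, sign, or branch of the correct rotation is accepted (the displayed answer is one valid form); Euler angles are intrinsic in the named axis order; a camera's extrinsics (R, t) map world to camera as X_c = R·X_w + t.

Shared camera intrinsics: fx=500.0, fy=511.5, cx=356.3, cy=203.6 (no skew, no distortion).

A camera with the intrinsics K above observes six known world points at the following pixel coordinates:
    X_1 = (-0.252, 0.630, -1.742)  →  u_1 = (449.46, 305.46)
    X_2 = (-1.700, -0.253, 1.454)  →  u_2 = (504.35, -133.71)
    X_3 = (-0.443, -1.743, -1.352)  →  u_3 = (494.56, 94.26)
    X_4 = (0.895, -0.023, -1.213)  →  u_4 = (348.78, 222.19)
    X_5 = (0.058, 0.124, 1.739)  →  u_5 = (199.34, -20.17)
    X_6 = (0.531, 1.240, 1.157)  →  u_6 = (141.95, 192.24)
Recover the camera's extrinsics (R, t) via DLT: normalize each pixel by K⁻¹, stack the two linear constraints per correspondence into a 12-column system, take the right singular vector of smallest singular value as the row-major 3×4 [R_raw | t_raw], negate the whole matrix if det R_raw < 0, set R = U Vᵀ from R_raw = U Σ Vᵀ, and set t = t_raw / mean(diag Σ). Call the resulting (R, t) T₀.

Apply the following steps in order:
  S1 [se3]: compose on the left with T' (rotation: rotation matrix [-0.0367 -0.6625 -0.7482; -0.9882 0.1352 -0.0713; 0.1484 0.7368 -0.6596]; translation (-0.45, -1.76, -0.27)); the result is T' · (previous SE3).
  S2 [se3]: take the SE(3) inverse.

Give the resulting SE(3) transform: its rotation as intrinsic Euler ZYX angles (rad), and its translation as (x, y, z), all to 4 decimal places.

rotation (euler_zyx) = (-2.7370, -1.0688, 1.6724), translation = (-1.4517, 3.3225, 3.7476)

source (pnp_recover): camera pose = R=[-0.8068 -0.2940 -0.5124; 0.0472 0.8325 -0.5520; 0.5889 -0.4696 -0.6578], t=(0.0100, -0.4900, 4.2400)
after S1 (compose_se3): R=[-0.4423 -0.1894 0.8766; 0.7618 0.4366 0.4787; -0.4734 0.8795 -0.0488], t=(-3.2981, -2.1384, -3.4264)
after S2 (invert_se3): R=[-0.4423 0.7618 -0.4734; -0.1894 0.4366 0.8795; 0.8766 0.4787 -0.0488], t=(-1.4517, 3.3225, 3.7476)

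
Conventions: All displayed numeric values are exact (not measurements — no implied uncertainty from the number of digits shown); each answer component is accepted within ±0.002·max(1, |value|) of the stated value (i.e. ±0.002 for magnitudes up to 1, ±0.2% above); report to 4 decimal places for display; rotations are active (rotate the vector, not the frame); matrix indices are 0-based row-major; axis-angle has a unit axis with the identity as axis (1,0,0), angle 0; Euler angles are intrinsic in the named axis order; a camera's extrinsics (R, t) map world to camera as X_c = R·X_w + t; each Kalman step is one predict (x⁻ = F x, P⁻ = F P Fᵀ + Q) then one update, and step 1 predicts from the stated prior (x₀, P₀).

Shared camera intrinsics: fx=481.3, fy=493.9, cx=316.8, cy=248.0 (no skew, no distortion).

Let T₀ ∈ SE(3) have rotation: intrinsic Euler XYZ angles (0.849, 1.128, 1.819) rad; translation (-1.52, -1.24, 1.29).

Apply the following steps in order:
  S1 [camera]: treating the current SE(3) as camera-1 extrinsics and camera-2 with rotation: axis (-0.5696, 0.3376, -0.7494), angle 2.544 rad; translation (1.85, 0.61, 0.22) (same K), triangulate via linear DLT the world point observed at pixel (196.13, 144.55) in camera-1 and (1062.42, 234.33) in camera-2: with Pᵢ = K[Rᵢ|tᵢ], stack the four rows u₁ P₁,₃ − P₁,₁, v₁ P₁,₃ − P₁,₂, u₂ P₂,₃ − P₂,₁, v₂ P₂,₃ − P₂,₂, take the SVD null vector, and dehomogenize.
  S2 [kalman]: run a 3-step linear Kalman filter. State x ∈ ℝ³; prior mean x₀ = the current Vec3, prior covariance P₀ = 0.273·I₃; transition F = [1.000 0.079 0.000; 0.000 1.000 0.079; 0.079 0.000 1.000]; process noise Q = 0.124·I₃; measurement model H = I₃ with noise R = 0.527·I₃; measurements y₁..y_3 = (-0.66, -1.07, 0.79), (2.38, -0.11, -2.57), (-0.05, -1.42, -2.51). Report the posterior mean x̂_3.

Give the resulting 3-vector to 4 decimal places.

after S1 (triangulate): (1.1608, -0.6003, 0.8972)
after S2 (kf_track): (0.5563, -0.9366, -1.2319)

result = (0.5563, -0.9366, -1.2319)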